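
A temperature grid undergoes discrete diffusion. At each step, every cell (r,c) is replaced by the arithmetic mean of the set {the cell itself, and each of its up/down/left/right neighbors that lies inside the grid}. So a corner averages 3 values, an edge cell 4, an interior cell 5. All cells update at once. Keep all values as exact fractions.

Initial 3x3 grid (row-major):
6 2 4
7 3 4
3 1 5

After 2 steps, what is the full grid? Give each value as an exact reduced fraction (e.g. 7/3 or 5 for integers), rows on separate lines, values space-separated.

After step 1:
  5 15/4 10/3
  19/4 17/5 4
  11/3 3 10/3
After step 2:
  9/2 929/240 133/36
  1009/240 189/50 211/60
  137/36 67/20 31/9

Answer: 9/2 929/240 133/36
1009/240 189/50 211/60
137/36 67/20 31/9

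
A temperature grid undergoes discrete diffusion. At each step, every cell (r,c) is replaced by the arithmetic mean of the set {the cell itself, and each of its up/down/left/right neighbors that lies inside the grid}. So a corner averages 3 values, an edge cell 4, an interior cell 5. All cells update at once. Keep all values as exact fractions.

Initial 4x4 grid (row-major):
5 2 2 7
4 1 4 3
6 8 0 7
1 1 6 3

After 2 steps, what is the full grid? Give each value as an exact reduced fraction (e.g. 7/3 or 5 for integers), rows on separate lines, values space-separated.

After step 1:
  11/3 5/2 15/4 4
  4 19/5 2 21/4
  19/4 16/5 5 13/4
  8/3 4 5/2 16/3
After step 2:
  61/18 823/240 49/16 13/3
  973/240 31/10 99/25 29/8
  877/240 83/20 319/100 113/24
  137/36 371/120 101/24 133/36

Answer: 61/18 823/240 49/16 13/3
973/240 31/10 99/25 29/8
877/240 83/20 319/100 113/24
137/36 371/120 101/24 133/36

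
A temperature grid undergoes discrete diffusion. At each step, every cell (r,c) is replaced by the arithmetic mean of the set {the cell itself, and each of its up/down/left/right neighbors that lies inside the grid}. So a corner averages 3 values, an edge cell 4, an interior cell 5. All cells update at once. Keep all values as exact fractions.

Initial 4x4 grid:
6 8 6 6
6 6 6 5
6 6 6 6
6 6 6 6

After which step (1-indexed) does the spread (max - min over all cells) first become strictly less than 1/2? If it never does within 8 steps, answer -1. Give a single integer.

Step 1: max=20/3, min=17/3, spread=1
Step 2: max=391/60, min=689/120, spread=31/40
Step 3: max=3451/540, min=7033/1200, spread=5723/10800
Step 4: max=101953/16200, min=63893/10800, spread=12227/32400
  -> spread < 1/2 first at step 4
Step 5: max=3043267/486000, min=1281923/216000, spread=635761/1944000
Step 6: max=22659679/3645000, min=2311811/388800, spread=7891607/29160000
Step 7: max=2708156611/437400000, min=69557651/11664000, spread=199489397/874800000
Step 8: max=40458341339/6561000000, min=52268580623/8748000000, spread=5027623487/26244000000

Answer: 4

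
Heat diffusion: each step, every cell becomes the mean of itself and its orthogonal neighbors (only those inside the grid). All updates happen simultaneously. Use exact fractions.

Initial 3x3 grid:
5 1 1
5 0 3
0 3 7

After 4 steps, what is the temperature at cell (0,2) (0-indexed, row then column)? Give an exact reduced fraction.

Answer: 159199/64800

Derivation:
Step 1: cell (0,2) = 5/3
Step 2: cell (0,2) = 37/18
Step 3: cell (0,2) = 2597/1080
Step 4: cell (0,2) = 159199/64800
Full grid after step 4:
  326723/129600 2167841/864000 159199/64800
  1149733/432000 468071/180000 767447/288000
  88037/32400 403411/144000 361423/129600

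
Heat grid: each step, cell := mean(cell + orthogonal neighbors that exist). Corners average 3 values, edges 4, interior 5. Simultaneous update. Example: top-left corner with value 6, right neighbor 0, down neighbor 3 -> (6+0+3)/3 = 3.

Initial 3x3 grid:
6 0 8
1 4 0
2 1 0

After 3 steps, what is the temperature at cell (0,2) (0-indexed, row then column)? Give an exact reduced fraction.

Answer: 2831/1080

Derivation:
Step 1: cell (0,2) = 8/3
Step 2: cell (0,2) = 61/18
Step 3: cell (0,2) = 2831/1080
Full grid after step 3:
  5807/2160 2433/800 2831/1080
  36869/14400 6239/3000 2887/1200
  953/540 27719/14400 3347/2160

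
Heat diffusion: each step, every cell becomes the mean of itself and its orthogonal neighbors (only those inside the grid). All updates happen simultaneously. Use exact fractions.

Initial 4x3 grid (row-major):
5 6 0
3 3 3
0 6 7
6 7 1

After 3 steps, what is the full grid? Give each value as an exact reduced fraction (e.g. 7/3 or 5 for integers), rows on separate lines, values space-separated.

Answer: 1019/270 25903/7200 323/90
13499/3600 11627/3000 743/200
14779/3600 3133/750 853/200
4663/1080 1024/225 1651/360

Derivation:
After step 1:
  14/3 7/2 3
  11/4 21/5 13/4
  15/4 23/5 17/4
  13/3 5 5
After step 2:
  131/36 461/120 13/4
  461/120 183/50 147/40
  463/120 109/25 171/40
  157/36 71/15 19/4
After step 3:
  1019/270 25903/7200 323/90
  13499/3600 11627/3000 743/200
  14779/3600 3133/750 853/200
  4663/1080 1024/225 1651/360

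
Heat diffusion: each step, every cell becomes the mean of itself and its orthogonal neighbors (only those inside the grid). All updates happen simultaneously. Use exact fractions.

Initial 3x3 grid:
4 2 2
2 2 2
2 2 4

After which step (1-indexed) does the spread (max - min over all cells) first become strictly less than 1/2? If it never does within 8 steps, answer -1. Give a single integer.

Answer: 2

Derivation:
Step 1: max=8/3, min=2, spread=2/3
Step 2: max=23/9, min=55/24, spread=19/72
  -> spread < 1/2 first at step 2
Step 3: max=3449/1440, min=83/36, spread=43/480
Step 4: max=15487/6480, min=202903/86400, spread=10771/259200
Step 5: max=12289241/5184000, min=305083/129600, spread=85921/5184000
Step 6: max=55236703/23328000, min=734163127/311040000, spread=6978739/933120000
Step 7: max=44139600569/18662400000, min=4591255007/1944000000, spread=317762509/93312000000
Step 8: max=275793062929/116640000000, min=2645868105943/1119744000000, spread=8726490877/5598720000000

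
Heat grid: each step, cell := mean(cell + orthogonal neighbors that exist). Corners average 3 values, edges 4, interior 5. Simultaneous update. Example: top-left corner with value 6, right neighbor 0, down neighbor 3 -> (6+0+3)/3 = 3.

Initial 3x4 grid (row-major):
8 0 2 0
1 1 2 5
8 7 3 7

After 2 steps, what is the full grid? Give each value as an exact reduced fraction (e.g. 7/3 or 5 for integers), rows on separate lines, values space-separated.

After step 1:
  3 11/4 1 7/3
  9/2 11/5 13/5 7/2
  16/3 19/4 19/4 5
After step 2:
  41/12 179/80 521/240 41/18
  451/120 84/25 281/100 403/120
  175/36 511/120 171/40 53/12

Answer: 41/12 179/80 521/240 41/18
451/120 84/25 281/100 403/120
175/36 511/120 171/40 53/12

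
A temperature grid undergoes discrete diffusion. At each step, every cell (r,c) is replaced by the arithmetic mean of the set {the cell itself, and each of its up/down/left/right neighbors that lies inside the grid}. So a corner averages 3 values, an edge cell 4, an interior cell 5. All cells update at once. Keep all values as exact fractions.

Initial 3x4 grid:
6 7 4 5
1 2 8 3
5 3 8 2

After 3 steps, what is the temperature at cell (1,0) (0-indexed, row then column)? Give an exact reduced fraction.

Step 1: cell (1,0) = 7/2
Step 2: cell (1,0) = 461/120
Step 3: cell (1,0) = 29167/7200
Full grid after step 3:
  9397/2160 33367/7200 3933/800 683/144
  29167/7200 6709/1500 1766/375 34157/7200
  2819/720 3413/800 33647/7200 2005/432

Answer: 29167/7200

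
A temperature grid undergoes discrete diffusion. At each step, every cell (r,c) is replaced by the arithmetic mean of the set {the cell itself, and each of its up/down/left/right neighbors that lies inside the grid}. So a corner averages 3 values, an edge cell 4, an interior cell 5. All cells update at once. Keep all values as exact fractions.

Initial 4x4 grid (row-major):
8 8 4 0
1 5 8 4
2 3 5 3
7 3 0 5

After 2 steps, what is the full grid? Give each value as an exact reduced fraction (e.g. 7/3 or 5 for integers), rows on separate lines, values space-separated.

After step 1:
  17/3 25/4 5 8/3
  4 5 26/5 15/4
  13/4 18/5 19/5 17/4
  4 13/4 13/4 8/3
After step 2:
  191/36 263/48 1147/240 137/36
  215/48 481/100 91/20 119/30
  297/80 189/50 201/50 217/60
  7/2 141/40 389/120 61/18

Answer: 191/36 263/48 1147/240 137/36
215/48 481/100 91/20 119/30
297/80 189/50 201/50 217/60
7/2 141/40 389/120 61/18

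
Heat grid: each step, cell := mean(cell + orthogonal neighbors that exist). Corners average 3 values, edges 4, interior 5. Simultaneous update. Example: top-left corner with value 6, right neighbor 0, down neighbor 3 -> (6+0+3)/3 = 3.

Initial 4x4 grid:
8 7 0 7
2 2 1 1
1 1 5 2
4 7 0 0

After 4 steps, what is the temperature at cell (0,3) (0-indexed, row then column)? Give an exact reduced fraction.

Answer: 182437/64800

Derivation:
Step 1: cell (0,3) = 8/3
Step 2: cell (0,3) = 55/18
Step 3: cell (0,3) = 6103/2160
Step 4: cell (0,3) = 182437/64800
Full grid after step 4:
  239071/64800 375107/108000 333083/108000 182437/64800
  730519/216000 22693/7200 491839/180000 540481/216000
  44921/14400 6707/2400 442963/180000 470881/216000
  21299/7200 20071/7200 252593/108000 139153/64800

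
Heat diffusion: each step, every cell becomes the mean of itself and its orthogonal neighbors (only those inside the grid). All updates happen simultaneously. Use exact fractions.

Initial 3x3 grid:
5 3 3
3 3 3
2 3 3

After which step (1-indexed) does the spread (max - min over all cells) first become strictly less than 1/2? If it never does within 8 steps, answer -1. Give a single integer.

Answer: 3

Derivation:
Step 1: max=11/3, min=8/3, spread=1
Step 2: max=125/36, min=137/48, spread=89/144
Step 3: max=1427/432, min=421/144, spread=41/108
  -> spread < 1/2 first at step 3
Step 4: max=83917/25920, min=2851/960, spread=347/1296
Step 5: max=4955699/1555200, min=1554533/518400, spread=2921/15552
Step 6: max=294733453/93312000, min=94142651/31104000, spread=24611/186624
Step 7: max=17564464691/5598720000, min=1894015799/622080000, spread=207329/2239488
Step 8: max=1049313339277/335923200000, min=342493467259/111974400000, spread=1746635/26873856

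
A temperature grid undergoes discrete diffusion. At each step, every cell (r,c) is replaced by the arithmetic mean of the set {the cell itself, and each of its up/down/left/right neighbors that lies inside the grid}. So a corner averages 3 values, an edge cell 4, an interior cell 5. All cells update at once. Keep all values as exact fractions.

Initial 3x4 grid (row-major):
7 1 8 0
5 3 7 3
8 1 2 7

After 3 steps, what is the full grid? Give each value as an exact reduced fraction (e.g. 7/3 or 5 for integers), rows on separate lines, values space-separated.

After step 1:
  13/3 19/4 4 11/3
  23/4 17/5 23/5 17/4
  14/3 7/2 17/4 4
After step 2:
  89/18 989/240 1021/240 143/36
  363/80 22/5 41/10 991/240
  167/36 949/240 327/80 25/6
After step 3:
  4897/1080 6379/1440 5921/1440 556/135
  889/192 1689/400 5033/1200 2357/576
  4727/1080 6149/1440 1957/480 743/180

Answer: 4897/1080 6379/1440 5921/1440 556/135
889/192 1689/400 5033/1200 2357/576
4727/1080 6149/1440 1957/480 743/180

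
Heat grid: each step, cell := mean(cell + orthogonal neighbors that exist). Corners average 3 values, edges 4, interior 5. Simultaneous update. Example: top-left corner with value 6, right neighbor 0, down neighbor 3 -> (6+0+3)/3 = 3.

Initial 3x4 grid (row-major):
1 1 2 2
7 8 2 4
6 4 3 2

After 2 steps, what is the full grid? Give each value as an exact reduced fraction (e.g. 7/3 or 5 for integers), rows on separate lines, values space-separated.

Answer: 23/6 243/80 673/240 83/36
557/120 439/100 76/25 359/120
197/36 271/60 37/10 11/4

Derivation:
After step 1:
  3 3 7/4 8/3
  11/2 22/5 19/5 5/2
  17/3 21/4 11/4 3
After step 2:
  23/6 243/80 673/240 83/36
  557/120 439/100 76/25 359/120
  197/36 271/60 37/10 11/4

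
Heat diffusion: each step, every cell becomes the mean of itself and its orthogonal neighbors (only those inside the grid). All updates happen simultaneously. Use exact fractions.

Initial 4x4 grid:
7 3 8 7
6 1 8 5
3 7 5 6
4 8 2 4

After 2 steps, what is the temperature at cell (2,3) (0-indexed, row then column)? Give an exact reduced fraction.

Step 1: cell (2,3) = 5
Step 2: cell (2,3) = 211/40
Full grid after step 2:
  43/9 259/48 1399/240 59/9
  235/48 121/25 29/5 707/120
  381/80 513/100 511/100 211/40
  61/12 99/20 49/10 55/12

Answer: 211/40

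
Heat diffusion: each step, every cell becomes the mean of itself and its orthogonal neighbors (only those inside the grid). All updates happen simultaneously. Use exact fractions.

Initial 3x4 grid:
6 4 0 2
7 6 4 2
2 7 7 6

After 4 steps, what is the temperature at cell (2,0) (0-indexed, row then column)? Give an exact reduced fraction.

Step 1: cell (2,0) = 16/3
Step 2: cell (2,0) = 193/36
Step 3: cell (2,0) = 11831/2160
Step 4: cell (2,0) = 684823/129600
Full grid after step 4:
  622223/129600 477629/108000 400339/108000 219899/64800
  1477229/288000 568511/120000 764429/180000 1641721/432000
  684823/129600 555379/108000 18707/4000 31511/7200

Answer: 684823/129600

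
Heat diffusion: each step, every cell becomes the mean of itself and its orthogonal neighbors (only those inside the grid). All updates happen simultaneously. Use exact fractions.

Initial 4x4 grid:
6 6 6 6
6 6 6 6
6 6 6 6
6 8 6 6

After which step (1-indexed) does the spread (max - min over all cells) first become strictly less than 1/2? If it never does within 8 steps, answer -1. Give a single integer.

Step 1: max=20/3, min=6, spread=2/3
Step 2: max=391/60, min=6, spread=31/60
Step 3: max=3451/540, min=6, spread=211/540
  -> spread < 1/2 first at step 3
Step 4: max=340843/54000, min=6, spread=16843/54000
Step 5: max=3054643/486000, min=27079/4500, spread=130111/486000
Step 6: max=91122367/14580000, min=1627159/270000, spread=3255781/14580000
Step 7: max=2724753691/437400000, min=1631107/270000, spread=82360351/437400000
Step 8: max=81483316891/13122000000, min=294106441/48600000, spread=2074577821/13122000000

Answer: 3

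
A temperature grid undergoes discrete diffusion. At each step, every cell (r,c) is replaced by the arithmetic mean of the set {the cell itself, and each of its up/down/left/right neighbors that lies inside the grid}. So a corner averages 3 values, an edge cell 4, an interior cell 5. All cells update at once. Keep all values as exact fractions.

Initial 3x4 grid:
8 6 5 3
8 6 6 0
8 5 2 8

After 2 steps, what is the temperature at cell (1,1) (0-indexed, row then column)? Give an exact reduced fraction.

Step 1: cell (1,1) = 31/5
Step 2: cell (1,1) = 29/5
Full grid after step 2:
  253/36 1487/240 1063/240 143/36
  841/120 29/5 49/10 281/80
  79/12 237/40 529/120 77/18

Answer: 29/5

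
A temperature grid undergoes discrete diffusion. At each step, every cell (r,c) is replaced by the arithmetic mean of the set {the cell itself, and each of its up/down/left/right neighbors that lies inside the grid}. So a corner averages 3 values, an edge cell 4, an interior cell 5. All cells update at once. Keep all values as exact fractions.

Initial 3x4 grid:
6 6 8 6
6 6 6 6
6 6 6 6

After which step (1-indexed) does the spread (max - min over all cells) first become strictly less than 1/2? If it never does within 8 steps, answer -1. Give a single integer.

Step 1: max=20/3, min=6, spread=2/3
Step 2: max=391/60, min=6, spread=31/60
Step 3: max=3451/540, min=6, spread=211/540
  -> spread < 1/2 first at step 3
Step 4: max=340897/54000, min=5447/900, spread=14077/54000
Step 5: max=3056407/486000, min=327683/54000, spread=5363/24300
Step 6: max=91220809/14580000, min=182869/30000, spread=93859/583200
Step 7: max=5459074481/874800000, min=296936467/48600000, spread=4568723/34992000
Step 8: max=326708435629/52488000000, min=8929618889/1458000000, spread=8387449/83980800

Answer: 3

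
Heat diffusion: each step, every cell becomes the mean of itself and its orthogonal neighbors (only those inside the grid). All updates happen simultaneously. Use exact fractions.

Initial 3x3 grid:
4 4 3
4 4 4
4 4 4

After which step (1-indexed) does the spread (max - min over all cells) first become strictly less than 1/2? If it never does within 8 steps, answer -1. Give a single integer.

Answer: 1

Derivation:
Step 1: max=4, min=11/3, spread=1/3
  -> spread < 1/2 first at step 1
Step 2: max=4, min=67/18, spread=5/18
Step 3: max=4, min=823/216, spread=41/216
Step 4: max=1429/360, min=49709/12960, spread=347/2592
Step 5: max=14243/3600, min=3003463/777600, spread=2921/31104
Step 6: max=1702517/432000, min=180795461/46656000, spread=24611/373248
Step 7: max=38223259/9720000, min=10878717967/2799360000, spread=207329/4478976
Step 8: max=2034798401/518400000, min=653816447549/167961600000, spread=1746635/53747712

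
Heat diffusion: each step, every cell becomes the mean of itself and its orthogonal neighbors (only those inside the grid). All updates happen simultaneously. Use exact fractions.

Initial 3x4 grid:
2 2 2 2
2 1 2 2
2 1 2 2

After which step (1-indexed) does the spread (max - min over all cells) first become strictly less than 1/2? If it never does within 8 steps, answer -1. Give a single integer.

Step 1: max=2, min=3/2, spread=1/2
Step 2: max=2, min=391/240, spread=89/240
  -> spread < 1/2 first at step 2
Step 3: max=467/240, min=226/135, spread=587/2160
Step 4: max=4607/2400, min=219383/129600, spread=5879/25920
Step 5: max=6388/3375, min=13354447/7776000, spread=272701/1555200
Step 6: max=24310753/12960000, min=808664033/466560000, spread=2660923/18662400
Step 7: max=160785203/86400000, min=48928670947/27993600000, spread=126629393/1119744000
Step 8: max=86321816693/46656000000, min=2953616800073/1679616000000, spread=1231748807/13436928000

Answer: 2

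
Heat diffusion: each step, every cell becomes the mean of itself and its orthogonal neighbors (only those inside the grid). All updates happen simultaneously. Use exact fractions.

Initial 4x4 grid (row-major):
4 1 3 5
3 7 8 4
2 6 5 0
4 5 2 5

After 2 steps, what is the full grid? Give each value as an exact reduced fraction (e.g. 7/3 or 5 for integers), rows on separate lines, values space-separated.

After step 1:
  8/3 15/4 17/4 4
  4 5 27/5 17/4
  15/4 5 21/5 7/2
  11/3 17/4 17/4 7/3
After step 2:
  125/36 47/12 87/20 25/6
  185/48 463/100 231/50 343/80
  197/48 111/25 447/100 857/240
  35/9 103/24 451/120 121/36

Answer: 125/36 47/12 87/20 25/6
185/48 463/100 231/50 343/80
197/48 111/25 447/100 857/240
35/9 103/24 451/120 121/36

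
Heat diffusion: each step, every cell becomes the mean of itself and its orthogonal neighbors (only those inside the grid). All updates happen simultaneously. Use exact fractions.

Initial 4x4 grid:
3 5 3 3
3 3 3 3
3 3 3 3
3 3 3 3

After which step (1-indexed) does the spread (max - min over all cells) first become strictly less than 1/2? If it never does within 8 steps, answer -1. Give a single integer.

Step 1: max=11/3, min=3, spread=2/3
Step 2: max=211/60, min=3, spread=31/60
Step 3: max=1831/540, min=3, spread=211/540
  -> spread < 1/2 first at step 3
Step 4: max=178843/54000, min=3, spread=16843/54000
Step 5: max=1596643/486000, min=13579/4500, spread=130111/486000
Step 6: max=47382367/14580000, min=817159/270000, spread=3255781/14580000
Step 7: max=1412553691/437400000, min=821107/270000, spread=82360351/437400000
Step 8: max=42117316891/13122000000, min=148306441/48600000, spread=2074577821/13122000000

Answer: 3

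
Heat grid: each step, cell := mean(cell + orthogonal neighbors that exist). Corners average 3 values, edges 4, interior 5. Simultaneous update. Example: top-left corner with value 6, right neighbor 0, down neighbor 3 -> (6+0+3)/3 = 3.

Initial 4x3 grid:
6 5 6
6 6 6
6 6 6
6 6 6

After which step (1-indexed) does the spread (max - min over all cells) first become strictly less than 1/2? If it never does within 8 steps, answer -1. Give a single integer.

Answer: 1

Derivation:
Step 1: max=6, min=17/3, spread=1/3
  -> spread < 1/2 first at step 1
Step 2: max=6, min=1373/240, spread=67/240
Step 3: max=6, min=12523/2160, spread=437/2160
Step 4: max=5991/1000, min=5026469/864000, spread=29951/172800
Step 5: max=20171/3375, min=45440179/7776000, spread=206761/1555200
Step 6: max=32234329/5400000, min=18206204429/3110400000, spread=14430763/124416000
Step 7: max=2574347273/432000000, min=1094636258311/186624000000, spread=139854109/1492992000
Step 8: max=231428771023/38880000000, min=65762168109749/11197440000000, spread=7114543559/89579520000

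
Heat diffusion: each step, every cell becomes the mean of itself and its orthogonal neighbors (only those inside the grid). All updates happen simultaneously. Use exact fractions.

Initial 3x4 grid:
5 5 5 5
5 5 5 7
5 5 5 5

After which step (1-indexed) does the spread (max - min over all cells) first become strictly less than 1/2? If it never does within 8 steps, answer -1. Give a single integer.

Answer: 3

Derivation:
Step 1: max=17/3, min=5, spread=2/3
Step 2: max=667/120, min=5, spread=67/120
Step 3: max=5837/1080, min=5, spread=437/1080
  -> spread < 1/2 first at step 3
Step 4: max=2317531/432000, min=2509/500, spread=29951/86400
Step 5: max=20655821/3888000, min=17033/3375, spread=206761/777600
Step 6: max=8232195571/1555200000, min=13665671/2700000, spread=14430763/62208000
Step 7: max=491667741689/93312000000, min=1097652727/216000000, spread=139854109/746496000
Step 8: max=29416071890251/5598720000000, min=99051228977/19440000000, spread=7114543559/44789760000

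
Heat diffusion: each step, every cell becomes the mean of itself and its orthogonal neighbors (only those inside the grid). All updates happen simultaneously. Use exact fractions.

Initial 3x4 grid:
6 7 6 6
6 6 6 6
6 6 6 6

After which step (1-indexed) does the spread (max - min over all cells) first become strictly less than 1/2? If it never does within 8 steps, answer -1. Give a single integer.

Step 1: max=19/3, min=6, spread=1/3
  -> spread < 1/2 first at step 1
Step 2: max=751/120, min=6, spread=31/120
Step 3: max=6691/1080, min=6, spread=211/1080
Step 4: max=664897/108000, min=10847/1800, spread=14077/108000
Step 5: max=5972407/972000, min=651683/108000, spread=5363/48600
Step 6: max=178700809/29160000, min=362869/60000, spread=93859/1166400
Step 7: max=10707874481/1749600000, min=588536467/97200000, spread=4568723/69984000
Step 8: max=641636435629/104976000000, min=17677618889/2916000000, spread=8387449/167961600

Answer: 1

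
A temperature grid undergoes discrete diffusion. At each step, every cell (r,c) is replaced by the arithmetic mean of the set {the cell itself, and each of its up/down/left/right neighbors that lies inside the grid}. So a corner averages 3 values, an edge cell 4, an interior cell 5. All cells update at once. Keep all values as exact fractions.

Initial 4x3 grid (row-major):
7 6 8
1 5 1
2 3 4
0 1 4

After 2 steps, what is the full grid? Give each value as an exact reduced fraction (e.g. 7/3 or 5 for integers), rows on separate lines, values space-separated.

Answer: 179/36 581/120 16/3
787/240 419/100 157/40
37/16 127/50 27/8
3/2 9/4 8/3

Derivation:
After step 1:
  14/3 13/2 5
  15/4 16/5 9/2
  3/2 3 3
  1 2 3
After step 2:
  179/36 581/120 16/3
  787/240 419/100 157/40
  37/16 127/50 27/8
  3/2 9/4 8/3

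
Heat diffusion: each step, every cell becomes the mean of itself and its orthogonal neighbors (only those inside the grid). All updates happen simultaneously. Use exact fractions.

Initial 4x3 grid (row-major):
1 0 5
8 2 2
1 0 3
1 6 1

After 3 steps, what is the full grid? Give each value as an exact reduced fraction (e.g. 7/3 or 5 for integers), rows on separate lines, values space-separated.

After step 1:
  3 2 7/3
  3 12/5 3
  5/2 12/5 3/2
  8/3 2 10/3
After step 2:
  8/3 73/30 22/9
  109/40 64/25 277/120
  317/120 54/25 307/120
  43/18 13/5 41/18
After step 3:
  313/120 4547/1800 2587/1080
  1589/600 914/375 2221/900
  2231/900 313/125 4187/1800
  2747/1080 707/300 2677/1080

Answer: 313/120 4547/1800 2587/1080
1589/600 914/375 2221/900
2231/900 313/125 4187/1800
2747/1080 707/300 2677/1080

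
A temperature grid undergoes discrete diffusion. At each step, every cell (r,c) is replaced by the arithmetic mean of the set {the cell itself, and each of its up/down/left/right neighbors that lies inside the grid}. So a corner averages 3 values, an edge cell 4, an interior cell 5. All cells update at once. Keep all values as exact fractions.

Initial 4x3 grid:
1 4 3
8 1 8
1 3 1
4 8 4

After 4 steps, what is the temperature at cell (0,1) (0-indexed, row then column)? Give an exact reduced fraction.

Answer: 3253343/864000

Derivation:
Step 1: cell (0,1) = 9/4
Step 2: cell (0,1) = 983/240
Step 3: cell (0,1) = 49957/14400
Step 4: cell (0,1) = 3253343/864000
Full grid after step 4:
  459037/129600 3253343/864000 159179/43200
  812087/216000 1304497/360000 280279/72000
  811787/216000 1428347/360000 830537/216000
  524527/129600 3423493/864000 530827/129600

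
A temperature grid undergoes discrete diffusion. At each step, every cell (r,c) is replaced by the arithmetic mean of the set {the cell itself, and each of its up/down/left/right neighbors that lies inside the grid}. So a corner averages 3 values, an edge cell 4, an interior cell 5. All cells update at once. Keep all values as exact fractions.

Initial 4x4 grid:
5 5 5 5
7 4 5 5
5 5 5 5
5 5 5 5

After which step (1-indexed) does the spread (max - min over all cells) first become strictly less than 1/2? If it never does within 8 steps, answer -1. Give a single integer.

Step 1: max=17/3, min=19/4, spread=11/12
Step 2: max=1297/240, min=391/80, spread=31/60
Step 3: max=5681/1080, min=9887/2000, spread=17101/54000
  -> spread < 1/2 first at step 3
Step 4: max=1121413/216000, min=59533/12000, spread=49819/216000
Step 5: max=5012279/972000, min=1075051/216000, spread=349099/1944000
Step 6: max=996810487/194400000, min=26921653/5400000, spread=27630979/194400000
Step 7: max=4473564341/874800000, min=539344939/108000000, spread=1048703351/8748000000
Step 8: max=133823246669/26244000000, min=810458689/162000000, spread=2528939051/26244000000

Answer: 3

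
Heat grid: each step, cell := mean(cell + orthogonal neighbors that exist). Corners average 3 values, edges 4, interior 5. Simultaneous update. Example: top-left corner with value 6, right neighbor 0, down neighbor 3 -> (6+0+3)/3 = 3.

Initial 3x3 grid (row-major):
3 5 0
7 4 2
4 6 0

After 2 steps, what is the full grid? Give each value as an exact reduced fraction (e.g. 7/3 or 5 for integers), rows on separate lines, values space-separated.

Answer: 25/6 227/60 41/18
599/120 173/50 113/40
41/9 499/120 23/9

Derivation:
After step 1:
  5 3 7/3
  9/2 24/5 3/2
  17/3 7/2 8/3
After step 2:
  25/6 227/60 41/18
  599/120 173/50 113/40
  41/9 499/120 23/9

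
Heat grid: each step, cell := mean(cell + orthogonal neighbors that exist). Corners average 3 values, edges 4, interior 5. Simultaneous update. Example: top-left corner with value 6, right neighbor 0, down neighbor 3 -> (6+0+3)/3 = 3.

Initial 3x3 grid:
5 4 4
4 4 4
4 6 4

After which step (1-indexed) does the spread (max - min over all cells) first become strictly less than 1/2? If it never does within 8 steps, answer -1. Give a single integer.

Answer: 2

Derivation:
Step 1: max=14/3, min=4, spread=2/3
Step 2: max=547/120, min=49/12, spread=19/40
  -> spread < 1/2 first at step 2
Step 3: max=9679/2160, min=3023/720, spread=61/216
Step 4: max=573113/129600, min=182521/43200, spread=511/2592
Step 5: max=34252111/7776000, min=11058287/2592000, spread=4309/31104
Step 6: max=2043591017/466560000, min=666074089/155520000, spread=36295/373248
Step 7: max=122277658399/27993600000, min=40122192383/9331200000, spread=305773/4478976
Step 8: max=7317973692953/1679616000000, min=2412491741401/559872000000, spread=2575951/53747712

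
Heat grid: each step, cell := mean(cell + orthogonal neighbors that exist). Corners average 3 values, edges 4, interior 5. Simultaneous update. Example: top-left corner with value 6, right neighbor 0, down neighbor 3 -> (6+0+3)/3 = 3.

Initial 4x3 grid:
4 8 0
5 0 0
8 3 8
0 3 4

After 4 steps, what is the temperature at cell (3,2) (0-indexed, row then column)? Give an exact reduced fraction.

Step 1: cell (3,2) = 5
Step 2: cell (3,2) = 15/4
Step 3: cell (3,2) = 2743/720
Step 4: cell (3,2) = 19733/5400
Full grid after step 4:
  249421/64800 381271/108000 208471/64800
  834937/216000 161279/45000 714937/216000
  829657/216000 657841/180000 255719/72000
  121673/32400 1618499/432000 19733/5400

Answer: 19733/5400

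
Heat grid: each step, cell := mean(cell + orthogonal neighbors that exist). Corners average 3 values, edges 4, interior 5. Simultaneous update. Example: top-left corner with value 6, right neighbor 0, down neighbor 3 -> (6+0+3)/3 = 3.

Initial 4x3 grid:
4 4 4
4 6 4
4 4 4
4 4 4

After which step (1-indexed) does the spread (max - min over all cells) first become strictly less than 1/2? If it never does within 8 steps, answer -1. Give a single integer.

Step 1: max=9/2, min=4, spread=1/2
Step 2: max=223/50, min=4, spread=23/50
  -> spread < 1/2 first at step 2
Step 3: max=10411/2400, min=813/200, spread=131/480
Step 4: max=92951/21600, min=14791/3600, spread=841/4320
Step 5: max=37102051/8640000, min=2973373/720000, spread=56863/345600
Step 6: max=332574341/77760000, min=26909543/6480000, spread=386393/3110400
Step 7: max=132809723131/31104000000, min=10788358813/2592000000, spread=26795339/248832000
Step 8: max=7948775714129/1866240000000, min=649166149667/155520000000, spread=254051069/2985984000

Answer: 2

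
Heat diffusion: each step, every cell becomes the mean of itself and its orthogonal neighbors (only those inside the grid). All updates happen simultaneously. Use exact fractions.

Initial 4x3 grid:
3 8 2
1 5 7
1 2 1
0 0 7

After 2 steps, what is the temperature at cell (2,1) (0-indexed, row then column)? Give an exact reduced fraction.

Answer: 139/50

Derivation:
Step 1: cell (2,1) = 9/5
Step 2: cell (2,1) = 139/50
Full grid after step 2:
  11/3 563/120 167/36
  121/40 343/100 137/30
  169/120 139/50 187/60
  43/36 141/80 55/18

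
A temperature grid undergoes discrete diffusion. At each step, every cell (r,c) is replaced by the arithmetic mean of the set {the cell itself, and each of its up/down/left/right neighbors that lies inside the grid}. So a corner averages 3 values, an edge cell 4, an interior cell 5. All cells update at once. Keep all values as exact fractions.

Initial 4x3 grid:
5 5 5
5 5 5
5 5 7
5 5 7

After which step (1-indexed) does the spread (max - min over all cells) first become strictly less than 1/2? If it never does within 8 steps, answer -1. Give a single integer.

Step 1: max=19/3, min=5, spread=4/3
Step 2: max=107/18, min=5, spread=17/18
Step 3: max=779/135, min=5, spread=104/135
Step 4: max=365249/64800, min=4547/900, spread=7573/12960
Step 5: max=21609001/3888000, min=68717/13500, spread=363701/777600
  -> spread < 1/2 first at step 5
Step 6: max=1282253999/233280000, min=1847413/360000, spread=681043/1866240
Step 7: max=76353337141/13996800000, min=501882089/97200000, spread=163292653/559872000
Step 8: max=4553867884319/839808000000, min=15137139163/2916000000, spread=1554974443/6718464000

Answer: 5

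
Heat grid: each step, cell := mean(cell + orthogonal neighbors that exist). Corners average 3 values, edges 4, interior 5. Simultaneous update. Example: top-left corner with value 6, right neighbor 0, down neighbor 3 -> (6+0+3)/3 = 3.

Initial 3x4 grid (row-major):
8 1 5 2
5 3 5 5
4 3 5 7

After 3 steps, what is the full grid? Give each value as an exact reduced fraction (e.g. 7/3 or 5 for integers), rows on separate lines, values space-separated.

After step 1:
  14/3 17/4 13/4 4
  5 17/5 23/5 19/4
  4 15/4 5 17/3
After step 2:
  167/36 467/120 161/40 4
  64/15 21/5 21/5 1141/240
  17/4 323/80 1141/240 185/36
After step 3:
  4607/1080 377/90 967/240 3067/720
  781/180 4943/1200 329/75 13027/2880
  3013/720 2069/480 6527/1440 5273/1080

Answer: 4607/1080 377/90 967/240 3067/720
781/180 4943/1200 329/75 13027/2880
3013/720 2069/480 6527/1440 5273/1080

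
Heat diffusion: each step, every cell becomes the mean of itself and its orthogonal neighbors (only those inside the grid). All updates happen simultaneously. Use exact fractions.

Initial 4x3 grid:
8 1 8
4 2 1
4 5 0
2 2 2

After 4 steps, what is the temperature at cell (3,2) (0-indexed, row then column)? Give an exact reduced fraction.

Answer: 307639/129600

Derivation:
Step 1: cell (3,2) = 4/3
Step 2: cell (3,2) = 73/36
Step 3: cell (3,2) = 2353/1080
Step 4: cell (3,2) = 307639/129600
Full grid after step 4:
  503059/129600 3128701/864000 438559/129600
  774059/216000 1201379/360000 648059/216000
  689359/216000 114231/40000 559859/216000
  376139/129600 752867/288000 307639/129600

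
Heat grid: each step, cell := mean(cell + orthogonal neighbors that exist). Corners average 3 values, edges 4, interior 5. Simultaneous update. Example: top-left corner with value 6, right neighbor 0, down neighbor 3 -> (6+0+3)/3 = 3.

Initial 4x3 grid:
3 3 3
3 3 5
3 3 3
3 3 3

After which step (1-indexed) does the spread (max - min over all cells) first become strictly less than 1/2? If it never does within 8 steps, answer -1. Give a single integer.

Answer: 3

Derivation:
Step 1: max=11/3, min=3, spread=2/3
Step 2: max=211/60, min=3, spread=31/60
Step 3: max=1831/540, min=3, spread=211/540
  -> spread < 1/2 first at step 3
Step 4: max=178897/54000, min=2747/900, spread=14077/54000
Step 5: max=1598407/486000, min=165683/54000, spread=5363/24300
Step 6: max=47480809/14580000, min=92869/30000, spread=93859/583200
Step 7: max=2834674481/874800000, min=151136467/48600000, spread=4568723/34992000
Step 8: max=169244435629/52488000000, min=4555618889/1458000000, spread=8387449/83980800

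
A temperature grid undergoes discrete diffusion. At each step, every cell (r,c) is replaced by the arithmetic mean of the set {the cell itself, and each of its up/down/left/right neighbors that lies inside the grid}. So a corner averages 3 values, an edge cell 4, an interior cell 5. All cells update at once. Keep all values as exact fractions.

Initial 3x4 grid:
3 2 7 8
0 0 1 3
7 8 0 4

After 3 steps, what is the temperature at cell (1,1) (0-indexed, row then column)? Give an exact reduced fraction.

Answer: 2279/750

Derivation:
Step 1: cell (1,1) = 11/5
Step 2: cell (1,1) = 273/100
Step 3: cell (1,1) = 2279/750
Full grid after step 3:
  1453/540 10697/3600 1483/400 1487/360
  21079/7200 2279/750 9841/3000 6701/1800
  1217/360 1937/600 2893/900 437/135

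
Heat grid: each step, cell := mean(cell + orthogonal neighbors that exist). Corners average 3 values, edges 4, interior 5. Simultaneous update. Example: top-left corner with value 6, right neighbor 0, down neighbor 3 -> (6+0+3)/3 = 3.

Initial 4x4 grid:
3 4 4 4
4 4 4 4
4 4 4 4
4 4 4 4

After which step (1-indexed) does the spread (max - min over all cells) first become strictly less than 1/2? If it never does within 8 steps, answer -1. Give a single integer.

Answer: 1

Derivation:
Step 1: max=4, min=11/3, spread=1/3
  -> spread < 1/2 first at step 1
Step 2: max=4, min=67/18, spread=5/18
Step 3: max=4, min=823/216, spread=41/216
Step 4: max=4, min=24877/6480, spread=1043/6480
Step 5: max=4, min=752047/194400, spread=25553/194400
Step 6: max=71921/18000, min=22656541/5832000, spread=645863/5832000
Step 7: max=479029/120000, min=682198309/174960000, spread=16225973/174960000
Step 8: max=215299/54000, min=20517722017/5248800000, spread=409340783/5248800000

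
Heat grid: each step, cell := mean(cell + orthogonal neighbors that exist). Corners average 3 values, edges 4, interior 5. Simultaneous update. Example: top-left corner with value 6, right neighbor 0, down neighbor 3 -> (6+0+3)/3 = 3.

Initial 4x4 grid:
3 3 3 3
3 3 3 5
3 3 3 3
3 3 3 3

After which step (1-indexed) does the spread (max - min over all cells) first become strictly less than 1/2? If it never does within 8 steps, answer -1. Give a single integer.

Answer: 3

Derivation:
Step 1: max=11/3, min=3, spread=2/3
Step 2: max=211/60, min=3, spread=31/60
Step 3: max=1831/540, min=3, spread=211/540
  -> spread < 1/2 first at step 3
Step 4: max=178843/54000, min=3, spread=16843/54000
Step 5: max=1596643/486000, min=13579/4500, spread=130111/486000
Step 6: max=47382367/14580000, min=817159/270000, spread=3255781/14580000
Step 7: max=1412553691/437400000, min=821107/270000, spread=82360351/437400000
Step 8: max=42117316891/13122000000, min=148306441/48600000, spread=2074577821/13122000000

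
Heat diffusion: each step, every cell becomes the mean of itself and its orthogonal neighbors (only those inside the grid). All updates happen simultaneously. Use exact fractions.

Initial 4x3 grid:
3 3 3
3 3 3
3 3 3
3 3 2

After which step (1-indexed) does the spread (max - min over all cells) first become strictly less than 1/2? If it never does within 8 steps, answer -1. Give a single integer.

Step 1: max=3, min=8/3, spread=1/3
  -> spread < 1/2 first at step 1
Step 2: max=3, min=49/18, spread=5/18
Step 3: max=3, min=607/216, spread=41/216
Step 4: max=3, min=73543/25920, spread=4217/25920
Step 5: max=21521/7200, min=4456451/1555200, spread=38417/311040
Step 6: max=429403/144000, min=268735789/93312000, spread=1903471/18662400
Step 7: max=12844241/4320000, min=16195170911/5598720000, spread=18038617/223948800
Step 8: max=1153473241/388800000, min=974501417149/335923200000, spread=883978523/13436928000

Answer: 1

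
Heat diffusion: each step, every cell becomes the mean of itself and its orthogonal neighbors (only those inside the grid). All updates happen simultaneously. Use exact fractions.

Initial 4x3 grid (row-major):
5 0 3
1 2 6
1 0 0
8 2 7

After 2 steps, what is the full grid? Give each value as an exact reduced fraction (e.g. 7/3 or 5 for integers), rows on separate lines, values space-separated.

After step 1:
  2 5/2 3
  9/4 9/5 11/4
  5/2 1 13/4
  11/3 17/4 3
After step 2:
  9/4 93/40 11/4
  171/80 103/50 27/10
  113/48 64/25 5/2
  125/36 143/48 7/2

Answer: 9/4 93/40 11/4
171/80 103/50 27/10
113/48 64/25 5/2
125/36 143/48 7/2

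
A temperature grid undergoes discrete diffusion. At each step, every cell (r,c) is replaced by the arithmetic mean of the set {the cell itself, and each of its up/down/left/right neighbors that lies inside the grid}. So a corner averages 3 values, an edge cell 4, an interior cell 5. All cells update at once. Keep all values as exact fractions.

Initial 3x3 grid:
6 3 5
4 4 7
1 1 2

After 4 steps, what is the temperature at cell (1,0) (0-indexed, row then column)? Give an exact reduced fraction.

Step 1: cell (1,0) = 15/4
Step 2: cell (1,0) = 833/240
Step 3: cell (1,0) = 50251/14400
Step 4: cell (1,0) = 3059897/864000
Full grid after step 4:
  507991/129600 1769761/432000 15131/3600
  3059897/864000 1330739/360000 1671511/432000
  137147/43200 709943/216000 225683/64800

Answer: 3059897/864000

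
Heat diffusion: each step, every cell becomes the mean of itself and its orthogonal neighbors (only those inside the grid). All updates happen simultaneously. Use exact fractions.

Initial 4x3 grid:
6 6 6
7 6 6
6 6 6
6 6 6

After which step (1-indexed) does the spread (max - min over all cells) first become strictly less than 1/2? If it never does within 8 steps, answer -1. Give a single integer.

Step 1: max=19/3, min=6, spread=1/3
  -> spread < 1/2 first at step 1
Step 2: max=751/120, min=6, spread=31/120
Step 3: max=6691/1080, min=6, spread=211/1080
Step 4: max=664897/108000, min=10847/1800, spread=14077/108000
Step 5: max=5972407/972000, min=651683/108000, spread=5363/48600
Step 6: max=178700809/29160000, min=362869/60000, spread=93859/1166400
Step 7: max=10707874481/1749600000, min=588536467/97200000, spread=4568723/69984000
Step 8: max=641636435629/104976000000, min=17677618889/2916000000, spread=8387449/167961600

Answer: 1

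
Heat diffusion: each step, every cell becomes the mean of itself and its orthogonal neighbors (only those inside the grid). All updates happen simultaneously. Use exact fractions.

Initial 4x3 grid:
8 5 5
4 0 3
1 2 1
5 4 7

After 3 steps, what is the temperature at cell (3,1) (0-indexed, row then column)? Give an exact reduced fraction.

Step 1: cell (3,1) = 9/2
Step 2: cell (3,1) = 403/120
Step 3: cell (3,1) = 25049/7200
Full grid after step 3:
  8983/2160 9223/2400 503/135
  24889/7200 6829/2000 11257/3600
  23609/7200 17807/6000 161/50
  7031/2160 25049/7200 67/20

Answer: 25049/7200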